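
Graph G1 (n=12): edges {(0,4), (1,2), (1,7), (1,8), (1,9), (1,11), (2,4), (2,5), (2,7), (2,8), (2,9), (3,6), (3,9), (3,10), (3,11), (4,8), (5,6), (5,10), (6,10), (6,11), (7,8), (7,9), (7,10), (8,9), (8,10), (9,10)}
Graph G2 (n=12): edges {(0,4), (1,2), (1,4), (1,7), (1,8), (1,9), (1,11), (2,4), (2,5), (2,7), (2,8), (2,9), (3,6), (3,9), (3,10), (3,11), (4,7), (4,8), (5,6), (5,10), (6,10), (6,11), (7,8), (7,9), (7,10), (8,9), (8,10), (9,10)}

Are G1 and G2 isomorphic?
No, not isomorphic

The graphs are NOT isomorphic.

Counting edges: G1 has 26 edge(s); G2 has 28 edge(s).
Edge count is an isomorphism invariant (a bijection on vertices induces a bijection on edges), so differing edge counts rule out isomorphism.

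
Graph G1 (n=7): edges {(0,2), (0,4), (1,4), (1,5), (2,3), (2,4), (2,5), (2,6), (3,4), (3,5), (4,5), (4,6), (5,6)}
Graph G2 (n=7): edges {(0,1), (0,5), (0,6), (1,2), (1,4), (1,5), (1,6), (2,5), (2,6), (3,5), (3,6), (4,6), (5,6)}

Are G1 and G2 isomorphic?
Yes, isomorphic

The graphs are isomorphic.
One valid mapping φ: V(G1) → V(G2): 0→4, 1→3, 2→1, 3→0, 4→6, 5→5, 6→2

Verify φ preserves adjacency — for each edge of G1, its image is an edge of G2:
  (0,2) → (φ(0),φ(2)) = (1,4) ∈ E(G2) ✓
  (0,4) → (φ(0),φ(4)) = (4,6) ∈ E(G2) ✓
  (1,4) → (φ(1),φ(4)) = (3,6) ∈ E(G2) ✓
  (1,5) → (φ(1),φ(5)) = (3,5) ∈ E(G2) ✓
  (2,3) → (φ(2),φ(3)) = (0,1) ∈ E(G2) ✓
  (2,4) → (φ(2),φ(4)) = (1,6) ∈ E(G2) ✓
  (2,5) → (φ(2),φ(5)) = (1,5) ∈ E(G2) ✓
  (2,6) → (φ(2),φ(6)) = (1,2) ∈ E(G2) ✓
  (3,4) → (φ(3),φ(4)) = (0,6) ∈ E(G2) ✓
  (3,5) → (φ(3),φ(5)) = (0,5) ∈ E(G2) ✓
  (4,5) → (φ(4),φ(5)) = (5,6) ∈ E(G2) ✓
  (4,6) → (φ(4),φ(6)) = (2,6) ∈ E(G2) ✓
  (5,6) → (φ(5),φ(6)) = (2,5) ∈ E(G2) ✓
All 13 edges of G1 map to edges of G2, and |E(G1)| = |E(G2)| = 13, so φ is a bijection on edges as well as vertices. Hence G1 ≅ G2.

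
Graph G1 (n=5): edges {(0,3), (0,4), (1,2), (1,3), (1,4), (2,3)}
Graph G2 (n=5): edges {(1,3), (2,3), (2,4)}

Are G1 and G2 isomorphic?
No, not isomorphic

The graphs are NOT isomorphic.

Connected components of G1: 1 component(s) with vertex sets [[0, 1, 2, 3, 4]], sizes [5].
Connected components of G2: 2 component(s) with vertex sets [[0], [1, 2, 3, 4]], sizes [1, 4].
The number of connected components (and the multiset of component sizes) is an isomorphism invariant — an isomorphism maps each component of G1 bijectively onto a component of G2. Since G1 has 1 component(s) and G2 has 2, they cannot be isomorphic.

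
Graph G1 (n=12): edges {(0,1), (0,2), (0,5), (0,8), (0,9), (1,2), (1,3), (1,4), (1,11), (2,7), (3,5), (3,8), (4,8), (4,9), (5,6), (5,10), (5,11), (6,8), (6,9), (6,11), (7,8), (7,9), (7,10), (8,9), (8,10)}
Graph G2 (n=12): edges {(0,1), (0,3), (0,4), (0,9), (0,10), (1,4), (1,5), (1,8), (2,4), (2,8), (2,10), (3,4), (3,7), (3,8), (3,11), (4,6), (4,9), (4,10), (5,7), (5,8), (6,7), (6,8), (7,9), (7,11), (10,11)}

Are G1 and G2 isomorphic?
Yes, isomorphic

The graphs are isomorphic.
One valid mapping φ: V(G1) → V(G2): 0→3, 1→7, 2→11, 3→6, 4→9, 5→8, 6→1, 7→10, 8→4, 9→0, 10→2, 11→5

Verify φ preserves adjacency — for each edge of G1, its image is an edge of G2:
  (0,1) → (φ(0),φ(1)) = (3,7) ∈ E(G2) ✓
  (0,2) → (φ(0),φ(2)) = (3,11) ∈ E(G2) ✓
  (0,5) → (φ(0),φ(5)) = (3,8) ∈ E(G2) ✓
  (0,8) → (φ(0),φ(8)) = (3,4) ∈ E(G2) ✓
  (0,9) → (φ(0),φ(9)) = (0,3) ∈ E(G2) ✓
  (1,2) → (φ(1),φ(2)) = (7,11) ∈ E(G2) ✓
  (1,3) → (φ(1),φ(3)) = (6,7) ∈ E(G2) ✓
  (1,4) → (φ(1),φ(4)) = (7,9) ∈ E(G2) ✓
  (1,11) → (φ(1),φ(11)) = (5,7) ∈ E(G2) ✓
  (2,7) → (φ(2),φ(7)) = (10,11) ∈ E(G2) ✓
  (3,5) → (φ(3),φ(5)) = (6,8) ∈ E(G2) ✓
  (3,8) → (φ(3),φ(8)) = (4,6) ∈ E(G2) ✓
  (4,8) → (φ(4),φ(8)) = (4,9) ∈ E(G2) ✓
  (4,9) → (φ(4),φ(9)) = (0,9) ∈ E(G2) ✓
  (5,6) → (φ(5),φ(6)) = (1,8) ∈ E(G2) ✓
  (5,10) → (φ(5),φ(10)) = (2,8) ∈ E(G2) ✓
  (5,11) → (φ(5),φ(11)) = (5,8) ∈ E(G2) ✓
  (6,8) → (φ(6),φ(8)) = (1,4) ∈ E(G2) ✓
  (6,9) → (φ(6),φ(9)) = (0,1) ∈ E(G2) ✓
  (6,11) → (φ(6),φ(11)) = (1,5) ∈ E(G2) ✓
  (7,8) → (φ(7),φ(8)) = (4,10) ∈ E(G2) ✓
  (7,9) → (φ(7),φ(9)) = (0,10) ∈ E(G2) ✓
  (7,10) → (φ(7),φ(10)) = (2,10) ∈ E(G2) ✓
  (8,9) → (φ(8),φ(9)) = (0,4) ∈ E(G2) ✓
  (8,10) → (φ(8),φ(10)) = (2,4) ∈ E(G2) ✓
All 25 edges of G1 map to edges of G2, and |E(G1)| = |E(G2)| = 25, so φ is a bijection on edges as well as vertices. Hence G1 ≅ G2.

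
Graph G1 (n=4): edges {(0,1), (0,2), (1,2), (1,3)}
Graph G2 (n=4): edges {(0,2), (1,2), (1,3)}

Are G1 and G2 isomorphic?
No, not isomorphic

The graphs are NOT isomorphic.

Counting edges: G1 has 4 edge(s); G2 has 3 edge(s).
Edge count is an isomorphism invariant (a bijection on vertices induces a bijection on edges), so differing edge counts rule out isomorphism.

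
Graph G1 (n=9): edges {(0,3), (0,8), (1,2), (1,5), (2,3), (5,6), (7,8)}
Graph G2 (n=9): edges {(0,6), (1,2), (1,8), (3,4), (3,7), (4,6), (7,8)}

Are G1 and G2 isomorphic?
Yes, isomorphic

The graphs are isomorphic.
One valid mapping φ: V(G1) → V(G2): 0→4, 1→8, 2→7, 3→3, 4→5, 5→1, 6→2, 7→0, 8→6

Verify φ preserves adjacency — for each edge of G1, its image is an edge of G2:
  (0,3) → (φ(0),φ(3)) = (3,4) ∈ E(G2) ✓
  (0,8) → (φ(0),φ(8)) = (4,6) ∈ E(G2) ✓
  (1,2) → (φ(1),φ(2)) = (7,8) ∈ E(G2) ✓
  (1,5) → (φ(1),φ(5)) = (1,8) ∈ E(G2) ✓
  (2,3) → (φ(2),φ(3)) = (3,7) ∈ E(G2) ✓
  (5,6) → (φ(5),φ(6)) = (1,2) ∈ E(G2) ✓
  (7,8) → (φ(7),φ(8)) = (0,6) ∈ E(G2) ✓
All 7 edges of G1 map to edges of G2, and |E(G1)| = |E(G2)| = 7, so φ is a bijection on edges as well as vertices. Hence G1 ≅ G2.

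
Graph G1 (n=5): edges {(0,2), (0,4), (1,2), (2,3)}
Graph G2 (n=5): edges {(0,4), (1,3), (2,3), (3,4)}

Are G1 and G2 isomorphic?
Yes, isomorphic

The graphs are isomorphic.
One valid mapping φ: V(G1) → V(G2): 0→4, 1→2, 2→3, 3→1, 4→0

Verify φ preserves adjacency — for each edge of G1, its image is an edge of G2:
  (0,2) → (φ(0),φ(2)) = (3,4) ∈ E(G2) ✓
  (0,4) → (φ(0),φ(4)) = (0,4) ∈ E(G2) ✓
  (1,2) → (φ(1),φ(2)) = (2,3) ∈ E(G2) ✓
  (2,3) → (φ(2),φ(3)) = (1,3) ∈ E(G2) ✓
All 4 edges of G1 map to edges of G2, and |E(G1)| = |E(G2)| = 4, so φ is a bijection on edges as well as vertices. Hence G1 ≅ G2.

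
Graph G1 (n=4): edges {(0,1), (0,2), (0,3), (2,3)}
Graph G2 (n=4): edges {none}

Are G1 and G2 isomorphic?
No, not isomorphic

The graphs are NOT isomorphic.

Degrees in G1: deg(0)=3, deg(1)=1, deg(2)=2, deg(3)=2.
Sorted degree sequence of G1: [3, 2, 2, 1].
Degrees in G2: deg(0)=0, deg(1)=0, deg(2)=0, deg(3)=0.
Sorted degree sequence of G2: [0, 0, 0, 0].
The (sorted) degree sequence is an isomorphism invariant, so since G1 and G2 have different degree sequences they cannot be isomorphic.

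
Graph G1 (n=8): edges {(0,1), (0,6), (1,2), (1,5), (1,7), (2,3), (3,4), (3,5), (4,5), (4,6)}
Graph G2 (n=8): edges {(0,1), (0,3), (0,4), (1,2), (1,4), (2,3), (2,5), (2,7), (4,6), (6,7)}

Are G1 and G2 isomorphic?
Yes, isomorphic

The graphs are isomorphic.
One valid mapping φ: V(G1) → V(G2): 0→7, 1→2, 2→3, 3→0, 4→4, 5→1, 6→6, 7→5

Verify φ preserves adjacency — for each edge of G1, its image is an edge of G2:
  (0,1) → (φ(0),φ(1)) = (2,7) ∈ E(G2) ✓
  (0,6) → (φ(0),φ(6)) = (6,7) ∈ E(G2) ✓
  (1,2) → (φ(1),φ(2)) = (2,3) ∈ E(G2) ✓
  (1,5) → (φ(1),φ(5)) = (1,2) ∈ E(G2) ✓
  (1,7) → (φ(1),φ(7)) = (2,5) ∈ E(G2) ✓
  (2,3) → (φ(2),φ(3)) = (0,3) ∈ E(G2) ✓
  (3,4) → (φ(3),φ(4)) = (0,4) ∈ E(G2) ✓
  (3,5) → (φ(3),φ(5)) = (0,1) ∈ E(G2) ✓
  (4,5) → (φ(4),φ(5)) = (1,4) ∈ E(G2) ✓
  (4,6) → (φ(4),φ(6)) = (4,6) ∈ E(G2) ✓
All 10 edges of G1 map to edges of G2, and |E(G1)| = |E(G2)| = 10, so φ is a bijection on edges as well as vertices. Hence G1 ≅ G2.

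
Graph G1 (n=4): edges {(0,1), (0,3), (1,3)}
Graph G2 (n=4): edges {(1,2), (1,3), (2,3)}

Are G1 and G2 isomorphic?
Yes, isomorphic

The graphs are isomorphic.
One valid mapping φ: V(G1) → V(G2): 0→3, 1→2, 2→0, 3→1

Verify φ preserves adjacency — for each edge of G1, its image is an edge of G2:
  (0,1) → (φ(0),φ(1)) = (2,3) ∈ E(G2) ✓
  (0,3) → (φ(0),φ(3)) = (1,3) ∈ E(G2) ✓
  (1,3) → (φ(1),φ(3)) = (1,2) ∈ E(G2) ✓
All 3 edges of G1 map to edges of G2, and |E(G1)| = |E(G2)| = 3, so φ is a bijection on edges as well as vertices. Hence G1 ≅ G2.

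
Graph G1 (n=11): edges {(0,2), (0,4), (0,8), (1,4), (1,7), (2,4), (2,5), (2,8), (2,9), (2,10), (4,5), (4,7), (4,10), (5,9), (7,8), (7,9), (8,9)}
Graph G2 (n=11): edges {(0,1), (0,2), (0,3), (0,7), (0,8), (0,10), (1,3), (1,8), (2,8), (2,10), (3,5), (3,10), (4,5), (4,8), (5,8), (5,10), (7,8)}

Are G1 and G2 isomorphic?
Yes, isomorphic

The graphs are isomorphic.
One valid mapping φ: V(G1) → V(G2): 0→1, 1→4, 2→0, 3→6, 4→8, 5→2, 6→9, 7→5, 8→3, 9→10, 10→7

Verify φ preserves adjacency — for each edge of G1, its image is an edge of G2:
  (0,2) → (φ(0),φ(2)) = (0,1) ∈ E(G2) ✓
  (0,4) → (φ(0),φ(4)) = (1,8) ∈ E(G2) ✓
  (0,8) → (φ(0),φ(8)) = (1,3) ∈ E(G2) ✓
  (1,4) → (φ(1),φ(4)) = (4,8) ∈ E(G2) ✓
  (1,7) → (φ(1),φ(7)) = (4,5) ∈ E(G2) ✓
  (2,4) → (φ(2),φ(4)) = (0,8) ∈ E(G2) ✓
  (2,5) → (φ(2),φ(5)) = (0,2) ∈ E(G2) ✓
  (2,8) → (φ(2),φ(8)) = (0,3) ∈ E(G2) ✓
  (2,9) → (φ(2),φ(9)) = (0,10) ∈ E(G2) ✓
  (2,10) → (φ(2),φ(10)) = (0,7) ∈ E(G2) ✓
  (4,5) → (φ(4),φ(5)) = (2,8) ∈ E(G2) ✓
  (4,7) → (φ(4),φ(7)) = (5,8) ∈ E(G2) ✓
  (4,10) → (φ(4),φ(10)) = (7,8) ∈ E(G2) ✓
  (5,9) → (φ(5),φ(9)) = (2,10) ∈ E(G2) ✓
  (7,8) → (φ(7),φ(8)) = (3,5) ∈ E(G2) ✓
  (7,9) → (φ(7),φ(9)) = (5,10) ∈ E(G2) ✓
  (8,9) → (φ(8),φ(9)) = (3,10) ∈ E(G2) ✓
All 17 edges of G1 map to edges of G2, and |E(G1)| = |E(G2)| = 17, so φ is a bijection on edges as well as vertices. Hence G1 ≅ G2.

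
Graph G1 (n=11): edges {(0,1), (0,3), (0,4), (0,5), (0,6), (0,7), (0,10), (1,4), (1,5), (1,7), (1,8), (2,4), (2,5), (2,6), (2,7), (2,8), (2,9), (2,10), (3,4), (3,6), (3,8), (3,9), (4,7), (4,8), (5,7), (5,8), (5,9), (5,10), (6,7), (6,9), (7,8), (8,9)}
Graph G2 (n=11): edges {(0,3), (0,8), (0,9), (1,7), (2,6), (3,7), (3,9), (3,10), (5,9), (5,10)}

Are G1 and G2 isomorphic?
No, not isomorphic

The graphs are NOT isomorphic.

Connected components of G1: 1 component(s) with vertex sets [[0, 1, 2, 3, 4, 5, 6, 7, 8, 9, 10]], sizes [11].
Connected components of G2: 3 component(s) with vertex sets [[4], [2, 6], [0, 1, 3, 5, 7, 8, 9, 10]], sizes [1, 2, 8].
The number of connected components (and the multiset of component sizes) is an isomorphism invariant — an isomorphism maps each component of G1 bijectively onto a component of G2. Since G1 has 1 component(s) and G2 has 3, they cannot be isomorphic.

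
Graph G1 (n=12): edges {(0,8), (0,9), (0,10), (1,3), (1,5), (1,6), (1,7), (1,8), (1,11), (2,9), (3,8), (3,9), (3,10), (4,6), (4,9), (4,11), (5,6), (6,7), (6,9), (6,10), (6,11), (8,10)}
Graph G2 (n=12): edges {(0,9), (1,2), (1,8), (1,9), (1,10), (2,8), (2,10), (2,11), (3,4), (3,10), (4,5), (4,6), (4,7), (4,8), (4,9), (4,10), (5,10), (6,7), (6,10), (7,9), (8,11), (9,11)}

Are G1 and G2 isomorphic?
Yes, isomorphic

The graphs are isomorphic.
One valid mapping φ: V(G1) → V(G2): 0→11, 1→10, 2→0, 3→1, 4→7, 5→3, 6→4, 7→5, 8→2, 9→9, 10→8, 11→6

Verify φ preserves adjacency — for each edge of G1, its image is an edge of G2:
  (0,8) → (φ(0),φ(8)) = (2,11) ∈ E(G2) ✓
  (0,9) → (φ(0),φ(9)) = (9,11) ∈ E(G2) ✓
  (0,10) → (φ(0),φ(10)) = (8,11) ∈ E(G2) ✓
  (1,3) → (φ(1),φ(3)) = (1,10) ∈ E(G2) ✓
  (1,5) → (φ(1),φ(5)) = (3,10) ∈ E(G2) ✓
  (1,6) → (φ(1),φ(6)) = (4,10) ∈ E(G2) ✓
  (1,7) → (φ(1),φ(7)) = (5,10) ∈ E(G2) ✓
  (1,8) → (φ(1),φ(8)) = (2,10) ∈ E(G2) ✓
  (1,11) → (φ(1),φ(11)) = (6,10) ∈ E(G2) ✓
  (2,9) → (φ(2),φ(9)) = (0,9) ∈ E(G2) ✓
  (3,8) → (φ(3),φ(8)) = (1,2) ∈ E(G2) ✓
  (3,9) → (φ(3),φ(9)) = (1,9) ∈ E(G2) ✓
  (3,10) → (φ(3),φ(10)) = (1,8) ∈ E(G2) ✓
  (4,6) → (φ(4),φ(6)) = (4,7) ∈ E(G2) ✓
  (4,9) → (φ(4),φ(9)) = (7,9) ∈ E(G2) ✓
  (4,11) → (φ(4),φ(11)) = (6,7) ∈ E(G2) ✓
  (5,6) → (φ(5),φ(6)) = (3,4) ∈ E(G2) ✓
  (6,7) → (φ(6),φ(7)) = (4,5) ∈ E(G2) ✓
  (6,9) → (φ(6),φ(9)) = (4,9) ∈ E(G2) ✓
  (6,10) → (φ(6),φ(10)) = (4,8) ∈ E(G2) ✓
  (6,11) → (φ(6),φ(11)) = (4,6) ∈ E(G2) ✓
  (8,10) → (φ(8),φ(10)) = (2,8) ∈ E(G2) ✓
All 22 edges of G1 map to edges of G2, and |E(G1)| = |E(G2)| = 22, so φ is a bijection on edges as well as vertices. Hence G1 ≅ G2.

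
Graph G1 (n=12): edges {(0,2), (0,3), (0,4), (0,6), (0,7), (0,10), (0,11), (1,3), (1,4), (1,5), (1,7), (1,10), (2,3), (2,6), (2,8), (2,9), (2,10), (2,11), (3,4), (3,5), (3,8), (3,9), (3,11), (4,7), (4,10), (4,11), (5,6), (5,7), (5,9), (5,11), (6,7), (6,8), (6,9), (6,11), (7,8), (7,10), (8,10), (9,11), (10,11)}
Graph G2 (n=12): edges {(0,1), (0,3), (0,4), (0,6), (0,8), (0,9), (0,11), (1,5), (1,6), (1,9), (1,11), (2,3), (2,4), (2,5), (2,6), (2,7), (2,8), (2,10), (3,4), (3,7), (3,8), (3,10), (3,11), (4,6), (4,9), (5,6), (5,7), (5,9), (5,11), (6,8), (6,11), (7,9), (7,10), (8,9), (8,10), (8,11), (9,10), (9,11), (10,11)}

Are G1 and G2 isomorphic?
Yes, isomorphic

The graphs are isomorphic.
One valid mapping φ: V(G1) → V(G2): 0→8, 1→7, 2→0, 3→9, 4→10, 5→5, 6→6, 7→2, 8→4, 9→1, 10→3, 11→11

Verify φ preserves adjacency — for each edge of G1, its image is an edge of G2:
  (0,2) → (φ(0),φ(2)) = (0,8) ∈ E(G2) ✓
  (0,3) → (φ(0),φ(3)) = (8,9) ∈ E(G2) ✓
  (0,4) → (φ(0),φ(4)) = (8,10) ∈ E(G2) ✓
  (0,6) → (φ(0),φ(6)) = (6,8) ∈ E(G2) ✓
  (0,7) → (φ(0),φ(7)) = (2,8) ∈ E(G2) ✓
  (0,10) → (φ(0),φ(10)) = (3,8) ∈ E(G2) ✓
  (0,11) → (φ(0),φ(11)) = (8,11) ∈ E(G2) ✓
  (1,3) → (φ(1),φ(3)) = (7,9) ∈ E(G2) ✓
  (1,4) → (φ(1),φ(4)) = (7,10) ∈ E(G2) ✓
  (1,5) → (φ(1),φ(5)) = (5,7) ∈ E(G2) ✓
  (1,7) → (φ(1),φ(7)) = (2,7) ∈ E(G2) ✓
  (1,10) → (φ(1),φ(10)) = (3,7) ∈ E(G2) ✓
  (2,3) → (φ(2),φ(3)) = (0,9) ∈ E(G2) ✓
  (2,6) → (φ(2),φ(6)) = (0,6) ∈ E(G2) ✓
  (2,8) → (φ(2),φ(8)) = (0,4) ∈ E(G2) ✓
  (2,9) → (φ(2),φ(9)) = (0,1) ∈ E(G2) ✓
  (2,10) → (φ(2),φ(10)) = (0,3) ∈ E(G2) ✓
  (2,11) → (φ(2),φ(11)) = (0,11) ∈ E(G2) ✓
  (3,4) → (φ(3),φ(4)) = (9,10) ∈ E(G2) ✓
  (3,5) → (φ(3),φ(5)) = (5,9) ∈ E(G2) ✓
  (3,8) → (φ(3),φ(8)) = (4,9) ∈ E(G2) ✓
  (3,9) → (φ(3),φ(9)) = (1,9) ∈ E(G2) ✓
  (3,11) → (φ(3),φ(11)) = (9,11) ∈ E(G2) ✓
  (4,7) → (φ(4),φ(7)) = (2,10) ∈ E(G2) ✓
  (4,10) → (φ(4),φ(10)) = (3,10) ∈ E(G2) ✓
  (4,11) → (φ(4),φ(11)) = (10,11) ∈ E(G2) ✓
  (5,6) → (φ(5),φ(6)) = (5,6) ∈ E(G2) ✓
  (5,7) → (φ(5),φ(7)) = (2,5) ∈ E(G2) ✓
  (5,9) → (φ(5),φ(9)) = (1,5) ∈ E(G2) ✓
  (5,11) → (φ(5),φ(11)) = (5,11) ∈ E(G2) ✓
  (6,7) → (φ(6),φ(7)) = (2,6) ∈ E(G2) ✓
  (6,8) → (φ(6),φ(8)) = (4,6) ∈ E(G2) ✓
  (6,9) → (φ(6),φ(9)) = (1,6) ∈ E(G2) ✓
  (6,11) → (φ(6),φ(11)) = (6,11) ∈ E(G2) ✓
  (7,8) → (φ(7),φ(8)) = (2,4) ∈ E(G2) ✓
  (7,10) → (φ(7),φ(10)) = (2,3) ∈ E(G2) ✓
  (8,10) → (φ(8),φ(10)) = (3,4) ∈ E(G2) ✓
  (9,11) → (φ(9),φ(11)) = (1,11) ∈ E(G2) ✓
  (10,11) → (φ(10),φ(11)) = (3,11) ∈ E(G2) ✓
All 39 edges of G1 map to edges of G2, and |E(G1)| = |E(G2)| = 39, so φ is a bijection on edges as well as vertices. Hence G1 ≅ G2.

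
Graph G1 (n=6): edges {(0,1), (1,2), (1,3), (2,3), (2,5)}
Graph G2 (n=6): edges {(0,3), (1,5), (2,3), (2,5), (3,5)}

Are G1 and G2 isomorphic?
Yes, isomorphic

The graphs are isomorphic.
One valid mapping φ: V(G1) → V(G2): 0→0, 1→3, 2→5, 3→2, 4→4, 5→1

Verify φ preserves adjacency — for each edge of G1, its image is an edge of G2:
  (0,1) → (φ(0),φ(1)) = (0,3) ∈ E(G2) ✓
  (1,2) → (φ(1),φ(2)) = (3,5) ∈ E(G2) ✓
  (1,3) → (φ(1),φ(3)) = (2,3) ∈ E(G2) ✓
  (2,3) → (φ(2),φ(3)) = (2,5) ∈ E(G2) ✓
  (2,5) → (φ(2),φ(5)) = (1,5) ∈ E(G2) ✓
All 5 edges of G1 map to edges of G2, and |E(G1)| = |E(G2)| = 5, so φ is a bijection on edges as well as vertices. Hence G1 ≅ G2.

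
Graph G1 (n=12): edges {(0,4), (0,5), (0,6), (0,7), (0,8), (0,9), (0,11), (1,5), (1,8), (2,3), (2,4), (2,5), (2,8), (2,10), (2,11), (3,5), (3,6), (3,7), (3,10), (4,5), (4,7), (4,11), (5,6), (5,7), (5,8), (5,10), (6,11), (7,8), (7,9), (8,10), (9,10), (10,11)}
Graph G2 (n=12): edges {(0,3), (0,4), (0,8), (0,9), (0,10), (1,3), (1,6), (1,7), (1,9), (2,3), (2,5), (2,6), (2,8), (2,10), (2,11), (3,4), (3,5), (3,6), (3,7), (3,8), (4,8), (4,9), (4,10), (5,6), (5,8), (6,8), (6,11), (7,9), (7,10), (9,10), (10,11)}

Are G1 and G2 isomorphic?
No, not isomorphic

The graphs are NOT isomorphic.

Degrees in G1: deg(0)=7, deg(1)=2, deg(2)=6, deg(3)=5, deg(4)=5, deg(5)=9, deg(6)=4, deg(7)=6, deg(8)=6, deg(9)=3, deg(10)=6, deg(11)=5.
Sorted degree sequence of G1: [9, 7, 6, 6, 6, 6, 5, 5, 5, 4, 3, 2].
Degrees in G2: deg(0)=5, deg(1)=4, deg(2)=6, deg(3)=8, deg(4)=5, deg(5)=4, deg(6)=6, deg(7)=4, deg(8)=6, deg(9)=5, deg(10)=6, deg(11)=3.
Sorted degree sequence of G2: [8, 6, 6, 6, 6, 5, 5, 5, 4, 4, 4, 3].
The (sorted) degree sequence is an isomorphism invariant, so since G1 and G2 have different degree sequences they cannot be isomorphic.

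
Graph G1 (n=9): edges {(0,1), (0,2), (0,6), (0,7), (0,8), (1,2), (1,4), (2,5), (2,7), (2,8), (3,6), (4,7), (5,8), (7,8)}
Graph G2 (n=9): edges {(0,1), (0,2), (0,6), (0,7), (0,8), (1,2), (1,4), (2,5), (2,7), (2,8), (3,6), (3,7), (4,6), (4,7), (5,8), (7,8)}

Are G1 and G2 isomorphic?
No, not isomorphic

The graphs are NOT isomorphic.

Counting edges: G1 has 14 edge(s); G2 has 16 edge(s).
Edge count is an isomorphism invariant (a bijection on vertices induces a bijection on edges), so differing edge counts rule out isomorphism.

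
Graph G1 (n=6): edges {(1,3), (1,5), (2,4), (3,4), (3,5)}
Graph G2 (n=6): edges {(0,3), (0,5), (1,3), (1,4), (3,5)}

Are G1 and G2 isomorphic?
Yes, isomorphic

The graphs are isomorphic.
One valid mapping φ: V(G1) → V(G2): 0→2, 1→0, 2→4, 3→3, 4→1, 5→5

Verify φ preserves adjacency — for each edge of G1, its image is an edge of G2:
  (1,3) → (φ(1),φ(3)) = (0,3) ∈ E(G2) ✓
  (1,5) → (φ(1),φ(5)) = (0,5) ∈ E(G2) ✓
  (2,4) → (φ(2),φ(4)) = (1,4) ∈ E(G2) ✓
  (3,4) → (φ(3),φ(4)) = (1,3) ∈ E(G2) ✓
  (3,5) → (φ(3),φ(5)) = (3,5) ∈ E(G2) ✓
All 5 edges of G1 map to edges of G2, and |E(G1)| = |E(G2)| = 5, so φ is a bijection on edges as well as vertices. Hence G1 ≅ G2.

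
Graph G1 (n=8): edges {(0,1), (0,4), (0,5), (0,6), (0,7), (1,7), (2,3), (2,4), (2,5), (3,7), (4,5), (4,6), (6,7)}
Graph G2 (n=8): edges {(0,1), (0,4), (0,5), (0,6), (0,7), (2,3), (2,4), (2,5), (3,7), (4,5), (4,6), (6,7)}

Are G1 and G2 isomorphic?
No, not isomorphic

The graphs are NOT isomorphic.

Counting edges: G1 has 13 edge(s); G2 has 12 edge(s).
Edge count is an isomorphism invariant (a bijection on vertices induces a bijection on edges), so differing edge counts rule out isomorphism.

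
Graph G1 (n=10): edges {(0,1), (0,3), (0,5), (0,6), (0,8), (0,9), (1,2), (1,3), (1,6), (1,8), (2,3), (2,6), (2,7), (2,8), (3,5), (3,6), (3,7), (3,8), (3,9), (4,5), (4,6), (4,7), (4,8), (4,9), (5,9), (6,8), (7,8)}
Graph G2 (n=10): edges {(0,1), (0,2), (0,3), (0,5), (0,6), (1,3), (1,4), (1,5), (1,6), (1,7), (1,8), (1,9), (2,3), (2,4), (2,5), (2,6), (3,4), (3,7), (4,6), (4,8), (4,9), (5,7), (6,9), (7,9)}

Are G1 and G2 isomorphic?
No, not isomorphic

The graphs are NOT isomorphic.

Degrees in G1: deg(0)=6, deg(1)=5, deg(2)=5, deg(3)=8, deg(4)=5, deg(5)=4, deg(6)=6, deg(7)=4, deg(8)=7, deg(9)=4.
Sorted degree sequence of G1: [8, 7, 6, 6, 5, 5, 5, 4, 4, 4].
Degrees in G2: deg(0)=5, deg(1)=8, deg(2)=5, deg(3)=5, deg(4)=6, deg(5)=4, deg(6)=5, deg(7)=4, deg(8)=2, deg(9)=4.
Sorted degree sequence of G2: [8, 6, 5, 5, 5, 5, 4, 4, 4, 2].
The (sorted) degree sequence is an isomorphism invariant, so since G1 and G2 have different degree sequences they cannot be isomorphic.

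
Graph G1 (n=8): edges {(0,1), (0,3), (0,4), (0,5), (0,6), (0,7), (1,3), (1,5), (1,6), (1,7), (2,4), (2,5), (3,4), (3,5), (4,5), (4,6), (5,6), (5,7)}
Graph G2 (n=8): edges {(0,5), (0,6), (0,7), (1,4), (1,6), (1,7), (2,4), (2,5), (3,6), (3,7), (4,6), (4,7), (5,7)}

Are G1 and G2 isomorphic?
No, not isomorphic

The graphs are NOT isomorphic.

Counting triangles (3-cliques): G1 has 16, G2 has 3.
Triangle count is an isomorphism invariant, so differing triangle counts rule out isomorphism.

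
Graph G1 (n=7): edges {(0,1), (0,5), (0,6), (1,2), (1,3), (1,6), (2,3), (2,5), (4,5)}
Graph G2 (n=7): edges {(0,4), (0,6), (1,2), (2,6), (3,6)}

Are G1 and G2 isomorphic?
No, not isomorphic

The graphs are NOT isomorphic.

Connected components of G1: 1 component(s) with vertex sets [[0, 1, 2, 3, 4, 5, 6]], sizes [7].
Connected components of G2: 2 component(s) with vertex sets [[5], [0, 1, 2, 3, 4, 6]], sizes [1, 6].
The number of connected components (and the multiset of component sizes) is an isomorphism invariant — an isomorphism maps each component of G1 bijectively onto a component of G2. Since G1 has 1 component(s) and G2 has 2, they cannot be isomorphic.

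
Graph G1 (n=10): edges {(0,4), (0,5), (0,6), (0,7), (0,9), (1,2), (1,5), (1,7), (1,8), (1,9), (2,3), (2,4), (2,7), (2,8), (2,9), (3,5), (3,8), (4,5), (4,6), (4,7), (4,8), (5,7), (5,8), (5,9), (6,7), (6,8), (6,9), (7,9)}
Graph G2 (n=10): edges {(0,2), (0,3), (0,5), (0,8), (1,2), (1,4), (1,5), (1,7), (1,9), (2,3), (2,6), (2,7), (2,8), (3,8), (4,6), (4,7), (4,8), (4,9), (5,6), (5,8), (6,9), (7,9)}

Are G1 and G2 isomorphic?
No, not isomorphic

The graphs are NOT isomorphic.

Counting triangles (3-cliques): G1 has 26, G2 has 11.
Triangle count is an isomorphism invariant, so differing triangle counts rule out isomorphism.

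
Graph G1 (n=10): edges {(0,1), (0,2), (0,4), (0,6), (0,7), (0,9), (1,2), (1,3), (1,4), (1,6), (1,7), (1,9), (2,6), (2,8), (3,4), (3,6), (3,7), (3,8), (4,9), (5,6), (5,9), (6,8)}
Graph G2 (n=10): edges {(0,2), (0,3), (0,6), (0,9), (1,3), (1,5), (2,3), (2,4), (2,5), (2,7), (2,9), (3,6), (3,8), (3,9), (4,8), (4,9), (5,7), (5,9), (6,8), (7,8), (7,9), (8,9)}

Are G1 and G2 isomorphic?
Yes, isomorphic

The graphs are isomorphic.
One valid mapping φ: V(G1) → V(G2): 0→2, 1→9, 2→0, 3→8, 4→7, 5→1, 6→3, 7→4, 8→6, 9→5

Verify φ preserves adjacency — for each edge of G1, its image is an edge of G2:
  (0,1) → (φ(0),φ(1)) = (2,9) ∈ E(G2) ✓
  (0,2) → (φ(0),φ(2)) = (0,2) ∈ E(G2) ✓
  (0,4) → (φ(0),φ(4)) = (2,7) ∈ E(G2) ✓
  (0,6) → (φ(0),φ(6)) = (2,3) ∈ E(G2) ✓
  (0,7) → (φ(0),φ(7)) = (2,4) ∈ E(G2) ✓
  (0,9) → (φ(0),φ(9)) = (2,5) ∈ E(G2) ✓
  (1,2) → (φ(1),φ(2)) = (0,9) ∈ E(G2) ✓
  (1,3) → (φ(1),φ(3)) = (8,9) ∈ E(G2) ✓
  (1,4) → (φ(1),φ(4)) = (7,9) ∈ E(G2) ✓
  (1,6) → (φ(1),φ(6)) = (3,9) ∈ E(G2) ✓
  (1,7) → (φ(1),φ(7)) = (4,9) ∈ E(G2) ✓
  (1,9) → (φ(1),φ(9)) = (5,9) ∈ E(G2) ✓
  (2,6) → (φ(2),φ(6)) = (0,3) ∈ E(G2) ✓
  (2,8) → (φ(2),φ(8)) = (0,6) ∈ E(G2) ✓
  (3,4) → (φ(3),φ(4)) = (7,8) ∈ E(G2) ✓
  (3,6) → (φ(3),φ(6)) = (3,8) ∈ E(G2) ✓
  (3,7) → (φ(3),φ(7)) = (4,8) ∈ E(G2) ✓
  (3,8) → (φ(3),φ(8)) = (6,8) ∈ E(G2) ✓
  (4,9) → (φ(4),φ(9)) = (5,7) ∈ E(G2) ✓
  (5,6) → (φ(5),φ(6)) = (1,3) ∈ E(G2) ✓
  (5,9) → (φ(5),φ(9)) = (1,5) ∈ E(G2) ✓
  (6,8) → (φ(6),φ(8)) = (3,6) ∈ E(G2) ✓
All 22 edges of G1 map to edges of G2, and |E(G1)| = |E(G2)| = 22, so φ is a bijection on edges as well as vertices. Hence G1 ≅ G2.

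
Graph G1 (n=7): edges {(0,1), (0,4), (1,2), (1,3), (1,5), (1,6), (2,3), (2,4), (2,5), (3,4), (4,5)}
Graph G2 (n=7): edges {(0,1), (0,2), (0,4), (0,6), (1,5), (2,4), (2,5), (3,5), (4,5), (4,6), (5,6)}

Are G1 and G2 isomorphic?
Yes, isomorphic

The graphs are isomorphic.
One valid mapping φ: V(G1) → V(G2): 0→1, 1→5, 2→4, 3→6, 4→0, 5→2, 6→3

Verify φ preserves adjacency — for each edge of G1, its image is an edge of G2:
  (0,1) → (φ(0),φ(1)) = (1,5) ∈ E(G2) ✓
  (0,4) → (φ(0),φ(4)) = (0,1) ∈ E(G2) ✓
  (1,2) → (φ(1),φ(2)) = (4,5) ∈ E(G2) ✓
  (1,3) → (φ(1),φ(3)) = (5,6) ∈ E(G2) ✓
  (1,5) → (φ(1),φ(5)) = (2,5) ∈ E(G2) ✓
  (1,6) → (φ(1),φ(6)) = (3,5) ∈ E(G2) ✓
  (2,3) → (φ(2),φ(3)) = (4,6) ∈ E(G2) ✓
  (2,4) → (φ(2),φ(4)) = (0,4) ∈ E(G2) ✓
  (2,5) → (φ(2),φ(5)) = (2,4) ∈ E(G2) ✓
  (3,4) → (φ(3),φ(4)) = (0,6) ∈ E(G2) ✓
  (4,5) → (φ(4),φ(5)) = (0,2) ∈ E(G2) ✓
All 11 edges of G1 map to edges of G2, and |E(G1)| = |E(G2)| = 11, so φ is a bijection on edges as well as vertices. Hence G1 ≅ G2.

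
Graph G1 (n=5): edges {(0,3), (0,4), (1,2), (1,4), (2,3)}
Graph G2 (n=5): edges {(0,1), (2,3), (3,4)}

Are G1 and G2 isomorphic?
No, not isomorphic

The graphs are NOT isomorphic.

Degrees in G1: deg(0)=2, deg(1)=2, deg(2)=2, deg(3)=2, deg(4)=2.
Sorted degree sequence of G1: [2, 2, 2, 2, 2].
Degrees in G2: deg(0)=1, deg(1)=1, deg(2)=1, deg(3)=2, deg(4)=1.
Sorted degree sequence of G2: [2, 1, 1, 1, 1].
The (sorted) degree sequence is an isomorphism invariant, so since G1 and G2 have different degree sequences they cannot be isomorphic.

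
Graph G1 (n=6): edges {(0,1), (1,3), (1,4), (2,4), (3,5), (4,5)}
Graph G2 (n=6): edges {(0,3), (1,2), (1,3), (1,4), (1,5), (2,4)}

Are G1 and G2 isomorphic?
No, not isomorphic

The graphs are NOT isomorphic.

Counting triangles (3-cliques): G1 has 0, G2 has 1.
Triangle count is an isomorphism invariant, so differing triangle counts rule out isomorphism.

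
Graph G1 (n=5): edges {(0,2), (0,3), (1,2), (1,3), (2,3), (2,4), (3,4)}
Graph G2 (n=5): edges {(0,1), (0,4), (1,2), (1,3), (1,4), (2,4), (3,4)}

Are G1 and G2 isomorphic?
Yes, isomorphic

The graphs are isomorphic.
One valid mapping φ: V(G1) → V(G2): 0→2, 1→0, 2→4, 3→1, 4→3

Verify φ preserves adjacency — for each edge of G1, its image is an edge of G2:
  (0,2) → (φ(0),φ(2)) = (2,4) ∈ E(G2) ✓
  (0,3) → (φ(0),φ(3)) = (1,2) ∈ E(G2) ✓
  (1,2) → (φ(1),φ(2)) = (0,4) ∈ E(G2) ✓
  (1,3) → (φ(1),φ(3)) = (0,1) ∈ E(G2) ✓
  (2,3) → (φ(2),φ(3)) = (1,4) ∈ E(G2) ✓
  (2,4) → (φ(2),φ(4)) = (3,4) ∈ E(G2) ✓
  (3,4) → (φ(3),φ(4)) = (1,3) ∈ E(G2) ✓
All 7 edges of G1 map to edges of G2, and |E(G1)| = |E(G2)| = 7, so φ is a bijection on edges as well as vertices. Hence G1 ≅ G2.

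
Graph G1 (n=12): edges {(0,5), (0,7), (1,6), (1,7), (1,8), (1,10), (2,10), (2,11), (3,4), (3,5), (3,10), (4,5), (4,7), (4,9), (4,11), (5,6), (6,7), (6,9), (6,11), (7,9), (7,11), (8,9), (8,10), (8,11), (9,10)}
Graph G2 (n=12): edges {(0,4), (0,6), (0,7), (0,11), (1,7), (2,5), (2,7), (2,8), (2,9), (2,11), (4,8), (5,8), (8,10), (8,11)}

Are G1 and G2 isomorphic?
No, not isomorphic

The graphs are NOT isomorphic.

Connected components of G1: 1 component(s) with vertex sets [[0, 1, 2, 3, 4, 5, 6, 7, 8, 9, 10, 11]], sizes [12].
Connected components of G2: 2 component(s) with vertex sets [[3], [0, 1, 2, 4, 5, 6, 7, 8, 9, 10, 11]], sizes [1, 11].
The number of connected components (and the multiset of component sizes) is an isomorphism invariant — an isomorphism maps each component of G1 bijectively onto a component of G2. Since G1 has 1 component(s) and G2 has 2, they cannot be isomorphic.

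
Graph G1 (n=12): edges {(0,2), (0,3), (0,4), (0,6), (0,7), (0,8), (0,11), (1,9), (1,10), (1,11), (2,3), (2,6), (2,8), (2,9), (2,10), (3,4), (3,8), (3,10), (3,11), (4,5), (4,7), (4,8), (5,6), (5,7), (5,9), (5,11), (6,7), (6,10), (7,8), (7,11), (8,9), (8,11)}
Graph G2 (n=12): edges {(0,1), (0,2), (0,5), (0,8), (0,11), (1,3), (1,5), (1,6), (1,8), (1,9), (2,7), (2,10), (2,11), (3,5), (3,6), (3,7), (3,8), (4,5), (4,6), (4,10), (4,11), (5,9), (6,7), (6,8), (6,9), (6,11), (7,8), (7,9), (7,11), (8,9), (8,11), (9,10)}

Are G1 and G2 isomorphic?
Yes, isomorphic

The graphs are isomorphic.
One valid mapping φ: V(G1) → V(G2): 0→8, 1→10, 2→11, 3→7, 4→3, 5→5, 6→0, 7→1, 8→6, 9→4, 10→2, 11→9

Verify φ preserves adjacency — for each edge of G1, its image is an edge of G2:
  (0,2) → (φ(0),φ(2)) = (8,11) ∈ E(G2) ✓
  (0,3) → (φ(0),φ(3)) = (7,8) ∈ E(G2) ✓
  (0,4) → (φ(0),φ(4)) = (3,8) ∈ E(G2) ✓
  (0,6) → (φ(0),φ(6)) = (0,8) ∈ E(G2) ✓
  (0,7) → (φ(0),φ(7)) = (1,8) ∈ E(G2) ✓
  (0,8) → (φ(0),φ(8)) = (6,8) ∈ E(G2) ✓
  (0,11) → (φ(0),φ(11)) = (8,9) ∈ E(G2) ✓
  (1,9) → (φ(1),φ(9)) = (4,10) ∈ E(G2) ✓
  (1,10) → (φ(1),φ(10)) = (2,10) ∈ E(G2) ✓
  (1,11) → (φ(1),φ(11)) = (9,10) ∈ E(G2) ✓
  (2,3) → (φ(2),φ(3)) = (7,11) ∈ E(G2) ✓
  (2,6) → (φ(2),φ(6)) = (0,11) ∈ E(G2) ✓
  (2,8) → (φ(2),φ(8)) = (6,11) ∈ E(G2) ✓
  (2,9) → (φ(2),φ(9)) = (4,11) ∈ E(G2) ✓
  (2,10) → (φ(2),φ(10)) = (2,11) ∈ E(G2) ✓
  (3,4) → (φ(3),φ(4)) = (3,7) ∈ E(G2) ✓
  (3,8) → (φ(3),φ(8)) = (6,7) ∈ E(G2) ✓
  (3,10) → (φ(3),φ(10)) = (2,7) ∈ E(G2) ✓
  (3,11) → (φ(3),φ(11)) = (7,9) ∈ E(G2) ✓
  (4,5) → (φ(4),φ(5)) = (3,5) ∈ E(G2) ✓
  (4,7) → (φ(4),φ(7)) = (1,3) ∈ E(G2) ✓
  (4,8) → (φ(4),φ(8)) = (3,6) ∈ E(G2) ✓
  (5,6) → (φ(5),φ(6)) = (0,5) ∈ E(G2) ✓
  (5,7) → (φ(5),φ(7)) = (1,5) ∈ E(G2) ✓
  (5,9) → (φ(5),φ(9)) = (4,5) ∈ E(G2) ✓
  (5,11) → (φ(5),φ(11)) = (5,9) ∈ E(G2) ✓
  (6,7) → (φ(6),φ(7)) = (0,1) ∈ E(G2) ✓
  (6,10) → (φ(6),φ(10)) = (0,2) ∈ E(G2) ✓
  (7,8) → (φ(7),φ(8)) = (1,6) ∈ E(G2) ✓
  (7,11) → (φ(7),φ(11)) = (1,9) ∈ E(G2) ✓
  (8,9) → (φ(8),φ(9)) = (4,6) ∈ E(G2) ✓
  (8,11) → (φ(8),φ(11)) = (6,9) ∈ E(G2) ✓
All 32 edges of G1 map to edges of G2, and |E(G1)| = |E(G2)| = 32, so φ is a bijection on edges as well as vertices. Hence G1 ≅ G2.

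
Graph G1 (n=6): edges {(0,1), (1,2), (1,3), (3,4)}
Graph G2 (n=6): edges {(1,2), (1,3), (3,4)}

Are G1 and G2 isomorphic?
No, not isomorphic

The graphs are NOT isomorphic.

Counting edges: G1 has 4 edge(s); G2 has 3 edge(s).
Edge count is an isomorphism invariant (a bijection on vertices induces a bijection on edges), so differing edge counts rule out isomorphism.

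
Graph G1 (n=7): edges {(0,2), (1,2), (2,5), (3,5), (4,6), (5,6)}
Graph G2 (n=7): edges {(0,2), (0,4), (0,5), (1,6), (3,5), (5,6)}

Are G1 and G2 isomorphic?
Yes, isomorphic

The graphs are isomorphic.
One valid mapping φ: V(G1) → V(G2): 0→2, 1→4, 2→0, 3→3, 4→1, 5→5, 6→6

Verify φ preserves adjacency — for each edge of G1, its image is an edge of G2:
  (0,2) → (φ(0),φ(2)) = (0,2) ∈ E(G2) ✓
  (1,2) → (φ(1),φ(2)) = (0,4) ∈ E(G2) ✓
  (2,5) → (φ(2),φ(5)) = (0,5) ∈ E(G2) ✓
  (3,5) → (φ(3),φ(5)) = (3,5) ∈ E(G2) ✓
  (4,6) → (φ(4),φ(6)) = (1,6) ∈ E(G2) ✓
  (5,6) → (φ(5),φ(6)) = (5,6) ∈ E(G2) ✓
All 6 edges of G1 map to edges of G2, and |E(G1)| = |E(G2)| = 6, so φ is a bijection on edges as well as vertices. Hence G1 ≅ G2.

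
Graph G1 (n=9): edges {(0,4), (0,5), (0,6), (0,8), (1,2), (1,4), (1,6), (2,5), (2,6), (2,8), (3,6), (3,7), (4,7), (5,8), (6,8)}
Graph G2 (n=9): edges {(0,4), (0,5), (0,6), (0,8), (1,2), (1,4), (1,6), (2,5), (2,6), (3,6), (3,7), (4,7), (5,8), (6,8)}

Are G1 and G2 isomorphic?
No, not isomorphic

The graphs are NOT isomorphic.

Counting edges: G1 has 15 edge(s); G2 has 14 edge(s).
Edge count is an isomorphism invariant (a bijection on vertices induces a bijection on edges), so differing edge counts rule out isomorphism.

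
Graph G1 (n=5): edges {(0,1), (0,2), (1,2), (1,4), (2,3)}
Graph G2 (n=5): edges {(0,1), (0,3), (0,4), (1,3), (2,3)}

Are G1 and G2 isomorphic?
Yes, isomorphic

The graphs are isomorphic.
One valid mapping φ: V(G1) → V(G2): 0→1, 1→3, 2→0, 3→4, 4→2

Verify φ preserves adjacency — for each edge of G1, its image is an edge of G2:
  (0,1) → (φ(0),φ(1)) = (1,3) ∈ E(G2) ✓
  (0,2) → (φ(0),φ(2)) = (0,1) ∈ E(G2) ✓
  (1,2) → (φ(1),φ(2)) = (0,3) ∈ E(G2) ✓
  (1,4) → (φ(1),φ(4)) = (2,3) ∈ E(G2) ✓
  (2,3) → (φ(2),φ(3)) = (0,4) ∈ E(G2) ✓
All 5 edges of G1 map to edges of G2, and |E(G1)| = |E(G2)| = 5, so φ is a bijection on edges as well as vertices. Hence G1 ≅ G2.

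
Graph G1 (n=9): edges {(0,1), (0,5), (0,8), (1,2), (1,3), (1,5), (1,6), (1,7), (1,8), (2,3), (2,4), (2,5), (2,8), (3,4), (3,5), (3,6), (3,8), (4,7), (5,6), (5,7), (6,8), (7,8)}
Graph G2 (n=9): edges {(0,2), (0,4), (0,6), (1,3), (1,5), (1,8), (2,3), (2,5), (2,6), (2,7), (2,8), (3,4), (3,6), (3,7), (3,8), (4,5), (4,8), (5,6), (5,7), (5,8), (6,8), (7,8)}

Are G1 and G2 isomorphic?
Yes, isomorphic

The graphs are isomorphic.
One valid mapping φ: V(G1) → V(G2): 0→1, 1→8, 2→6, 3→2, 4→0, 5→3, 6→7, 7→4, 8→5

Verify φ preserves adjacency — for each edge of G1, its image is an edge of G2:
  (0,1) → (φ(0),φ(1)) = (1,8) ∈ E(G2) ✓
  (0,5) → (φ(0),φ(5)) = (1,3) ∈ E(G2) ✓
  (0,8) → (φ(0),φ(8)) = (1,5) ∈ E(G2) ✓
  (1,2) → (φ(1),φ(2)) = (6,8) ∈ E(G2) ✓
  (1,3) → (φ(1),φ(3)) = (2,8) ∈ E(G2) ✓
  (1,5) → (φ(1),φ(5)) = (3,8) ∈ E(G2) ✓
  (1,6) → (φ(1),φ(6)) = (7,8) ∈ E(G2) ✓
  (1,7) → (φ(1),φ(7)) = (4,8) ∈ E(G2) ✓
  (1,8) → (φ(1),φ(8)) = (5,8) ∈ E(G2) ✓
  (2,3) → (φ(2),φ(3)) = (2,6) ∈ E(G2) ✓
  (2,4) → (φ(2),φ(4)) = (0,6) ∈ E(G2) ✓
  (2,5) → (φ(2),φ(5)) = (3,6) ∈ E(G2) ✓
  (2,8) → (φ(2),φ(8)) = (5,6) ∈ E(G2) ✓
  (3,4) → (φ(3),φ(4)) = (0,2) ∈ E(G2) ✓
  (3,5) → (φ(3),φ(5)) = (2,3) ∈ E(G2) ✓
  (3,6) → (φ(3),φ(6)) = (2,7) ∈ E(G2) ✓
  (3,8) → (φ(3),φ(8)) = (2,5) ∈ E(G2) ✓
  (4,7) → (φ(4),φ(7)) = (0,4) ∈ E(G2) ✓
  (5,6) → (φ(5),φ(6)) = (3,7) ∈ E(G2) ✓
  (5,7) → (φ(5),φ(7)) = (3,4) ∈ E(G2) ✓
  (6,8) → (φ(6),φ(8)) = (5,7) ∈ E(G2) ✓
  (7,8) → (φ(7),φ(8)) = (4,5) ∈ E(G2) ✓
All 22 edges of G1 map to edges of G2, and |E(G1)| = |E(G2)| = 22, so φ is a bijection on edges as well as vertices. Hence G1 ≅ G2.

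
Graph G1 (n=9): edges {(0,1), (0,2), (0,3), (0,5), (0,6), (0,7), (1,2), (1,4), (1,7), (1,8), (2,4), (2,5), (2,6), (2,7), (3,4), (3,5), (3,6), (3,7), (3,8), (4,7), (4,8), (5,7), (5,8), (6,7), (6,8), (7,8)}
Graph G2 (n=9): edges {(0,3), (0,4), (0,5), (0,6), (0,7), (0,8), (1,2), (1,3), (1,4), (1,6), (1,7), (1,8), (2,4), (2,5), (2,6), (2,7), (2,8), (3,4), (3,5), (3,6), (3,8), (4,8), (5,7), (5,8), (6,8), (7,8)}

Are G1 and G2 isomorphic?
Yes, isomorphic

The graphs are isomorphic.
One valid mapping φ: V(G1) → V(G2): 0→3, 1→5, 2→0, 3→1, 4→7, 5→6, 6→4, 7→8, 8→2

Verify φ preserves adjacency — for each edge of G1, its image is an edge of G2:
  (0,1) → (φ(0),φ(1)) = (3,5) ∈ E(G2) ✓
  (0,2) → (φ(0),φ(2)) = (0,3) ∈ E(G2) ✓
  (0,3) → (φ(0),φ(3)) = (1,3) ∈ E(G2) ✓
  (0,5) → (φ(0),φ(5)) = (3,6) ∈ E(G2) ✓
  (0,6) → (φ(0),φ(6)) = (3,4) ∈ E(G2) ✓
  (0,7) → (φ(0),φ(7)) = (3,8) ∈ E(G2) ✓
  (1,2) → (φ(1),φ(2)) = (0,5) ∈ E(G2) ✓
  (1,4) → (φ(1),φ(4)) = (5,7) ∈ E(G2) ✓
  (1,7) → (φ(1),φ(7)) = (5,8) ∈ E(G2) ✓
  (1,8) → (φ(1),φ(8)) = (2,5) ∈ E(G2) ✓
  (2,4) → (φ(2),φ(4)) = (0,7) ∈ E(G2) ✓
  (2,5) → (φ(2),φ(5)) = (0,6) ∈ E(G2) ✓
  (2,6) → (φ(2),φ(6)) = (0,4) ∈ E(G2) ✓
  (2,7) → (φ(2),φ(7)) = (0,8) ∈ E(G2) ✓
  (3,4) → (φ(3),φ(4)) = (1,7) ∈ E(G2) ✓
  (3,5) → (φ(3),φ(5)) = (1,6) ∈ E(G2) ✓
  (3,6) → (φ(3),φ(6)) = (1,4) ∈ E(G2) ✓
  (3,7) → (φ(3),φ(7)) = (1,8) ∈ E(G2) ✓
  (3,8) → (φ(3),φ(8)) = (1,2) ∈ E(G2) ✓
  (4,7) → (φ(4),φ(7)) = (7,8) ∈ E(G2) ✓
  (4,8) → (φ(4),φ(8)) = (2,7) ∈ E(G2) ✓
  (5,7) → (φ(5),φ(7)) = (6,8) ∈ E(G2) ✓
  (5,8) → (φ(5),φ(8)) = (2,6) ∈ E(G2) ✓
  (6,7) → (φ(6),φ(7)) = (4,8) ∈ E(G2) ✓
  (6,8) → (φ(6),φ(8)) = (2,4) ∈ E(G2) ✓
  (7,8) → (φ(7),φ(8)) = (2,8) ∈ E(G2) ✓
All 26 edges of G1 map to edges of G2, and |E(G1)| = |E(G2)| = 26, so φ is a bijection on edges as well as vertices. Hence G1 ≅ G2.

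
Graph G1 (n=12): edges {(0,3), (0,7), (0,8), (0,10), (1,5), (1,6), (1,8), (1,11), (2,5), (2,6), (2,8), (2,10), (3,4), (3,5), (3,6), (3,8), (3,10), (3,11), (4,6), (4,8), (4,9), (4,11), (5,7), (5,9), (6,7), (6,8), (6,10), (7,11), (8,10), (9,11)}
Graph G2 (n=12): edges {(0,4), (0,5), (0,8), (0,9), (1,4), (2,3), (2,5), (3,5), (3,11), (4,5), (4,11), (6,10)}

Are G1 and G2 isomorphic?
No, not isomorphic

The graphs are NOT isomorphic.

Connected components of G1: 1 component(s) with vertex sets [[0, 1, 2, 3, 4, 5, 6, 7, 8, 9, 10, 11]], sizes [12].
Connected components of G2: 3 component(s) with vertex sets [[7], [6, 10], [0, 1, 2, 3, 4, 5, 8, 9, 11]], sizes [1, 2, 9].
The number of connected components (and the multiset of component sizes) is an isomorphism invariant — an isomorphism maps each component of G1 bijectively onto a component of G2. Since G1 has 1 component(s) and G2 has 3, they cannot be isomorphic.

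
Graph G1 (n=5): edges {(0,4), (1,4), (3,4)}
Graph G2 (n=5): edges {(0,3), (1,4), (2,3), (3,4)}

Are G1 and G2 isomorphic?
No, not isomorphic

The graphs are NOT isomorphic.

Degrees in G1: deg(0)=1, deg(1)=1, deg(2)=0, deg(3)=1, deg(4)=3.
Sorted degree sequence of G1: [3, 1, 1, 1, 0].
Degrees in G2: deg(0)=1, deg(1)=1, deg(2)=1, deg(3)=3, deg(4)=2.
Sorted degree sequence of G2: [3, 2, 1, 1, 1].
The (sorted) degree sequence is an isomorphism invariant, so since G1 and G2 have different degree sequences they cannot be isomorphic.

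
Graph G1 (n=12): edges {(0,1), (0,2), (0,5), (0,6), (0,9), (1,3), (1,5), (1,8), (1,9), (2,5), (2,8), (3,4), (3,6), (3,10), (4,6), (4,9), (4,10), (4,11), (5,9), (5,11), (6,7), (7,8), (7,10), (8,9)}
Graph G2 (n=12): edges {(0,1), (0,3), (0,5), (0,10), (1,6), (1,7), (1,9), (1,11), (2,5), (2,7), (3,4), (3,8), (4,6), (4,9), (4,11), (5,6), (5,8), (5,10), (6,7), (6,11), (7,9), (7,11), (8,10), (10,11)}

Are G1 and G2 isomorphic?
Yes, isomorphic

The graphs are isomorphic.
One valid mapping φ: V(G1) → V(G2): 0→1, 1→11, 2→9, 3→10, 4→5, 5→7, 6→0, 7→3, 8→4, 9→6, 10→8, 11→2

Verify φ preserves adjacency — for each edge of G1, its image is an edge of G2:
  (0,1) → (φ(0),φ(1)) = (1,11) ∈ E(G2) ✓
  (0,2) → (φ(0),φ(2)) = (1,9) ∈ E(G2) ✓
  (0,5) → (φ(0),φ(5)) = (1,7) ∈ E(G2) ✓
  (0,6) → (φ(0),φ(6)) = (0,1) ∈ E(G2) ✓
  (0,9) → (φ(0),φ(9)) = (1,6) ∈ E(G2) ✓
  (1,3) → (φ(1),φ(3)) = (10,11) ∈ E(G2) ✓
  (1,5) → (φ(1),φ(5)) = (7,11) ∈ E(G2) ✓
  (1,8) → (φ(1),φ(8)) = (4,11) ∈ E(G2) ✓
  (1,9) → (φ(1),φ(9)) = (6,11) ∈ E(G2) ✓
  (2,5) → (φ(2),φ(5)) = (7,9) ∈ E(G2) ✓
  (2,8) → (φ(2),φ(8)) = (4,9) ∈ E(G2) ✓
  (3,4) → (φ(3),φ(4)) = (5,10) ∈ E(G2) ✓
  (3,6) → (φ(3),φ(6)) = (0,10) ∈ E(G2) ✓
  (3,10) → (φ(3),φ(10)) = (8,10) ∈ E(G2) ✓
  (4,6) → (φ(4),φ(6)) = (0,5) ∈ E(G2) ✓
  (4,9) → (φ(4),φ(9)) = (5,6) ∈ E(G2) ✓
  (4,10) → (φ(4),φ(10)) = (5,8) ∈ E(G2) ✓
  (4,11) → (φ(4),φ(11)) = (2,5) ∈ E(G2) ✓
  (5,9) → (φ(5),φ(9)) = (6,7) ∈ E(G2) ✓
  (5,11) → (φ(5),φ(11)) = (2,7) ∈ E(G2) ✓
  (6,7) → (φ(6),φ(7)) = (0,3) ∈ E(G2) ✓
  (7,8) → (φ(7),φ(8)) = (3,4) ∈ E(G2) ✓
  (7,10) → (φ(7),φ(10)) = (3,8) ∈ E(G2) ✓
  (8,9) → (φ(8),φ(9)) = (4,6) ∈ E(G2) ✓
All 24 edges of G1 map to edges of G2, and |E(G1)| = |E(G2)| = 24, so φ is a bijection on edges as well as vertices. Hence G1 ≅ G2.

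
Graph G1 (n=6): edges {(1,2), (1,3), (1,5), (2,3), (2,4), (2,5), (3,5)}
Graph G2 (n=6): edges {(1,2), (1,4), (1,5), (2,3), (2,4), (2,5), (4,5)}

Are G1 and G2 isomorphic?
Yes, isomorphic

The graphs are isomorphic.
One valid mapping φ: V(G1) → V(G2): 0→0, 1→1, 2→2, 3→4, 4→3, 5→5

Verify φ preserves adjacency — for each edge of G1, its image is an edge of G2:
  (1,2) → (φ(1),φ(2)) = (1,2) ∈ E(G2) ✓
  (1,3) → (φ(1),φ(3)) = (1,4) ∈ E(G2) ✓
  (1,5) → (φ(1),φ(5)) = (1,5) ∈ E(G2) ✓
  (2,3) → (φ(2),φ(3)) = (2,4) ∈ E(G2) ✓
  (2,4) → (φ(2),φ(4)) = (2,3) ∈ E(G2) ✓
  (2,5) → (φ(2),φ(5)) = (2,5) ∈ E(G2) ✓
  (3,5) → (φ(3),φ(5)) = (4,5) ∈ E(G2) ✓
All 7 edges of G1 map to edges of G2, and |E(G1)| = |E(G2)| = 7, so φ is a bijection on edges as well as vertices. Hence G1 ≅ G2.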